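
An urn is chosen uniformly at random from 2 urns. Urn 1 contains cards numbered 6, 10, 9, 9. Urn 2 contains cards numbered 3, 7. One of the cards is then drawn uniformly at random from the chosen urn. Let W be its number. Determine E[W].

E[W | urn 1] = (6+10+9+9)/4 = 17/2.
E[W | urn 2] = (3+7)/2 = 5.
By the law of total expectation,
E[W] = (1/2)·(17/2) + (1/2)·(5) = 27/4.

27/4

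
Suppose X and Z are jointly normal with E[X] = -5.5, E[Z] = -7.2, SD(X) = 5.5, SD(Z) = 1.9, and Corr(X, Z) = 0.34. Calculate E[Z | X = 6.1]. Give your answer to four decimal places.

The regression of Z on X has slope ρ·σ_Z/σ_X and passes through (μ_X, μ_Z).
E[Z | X=6.1] = -7.2 + (0.34)·(1.9/5.5)·(6.1 − (-5.5)) = -7.2 + (0.117455)·(11.6) = -5.8375.

-5.8375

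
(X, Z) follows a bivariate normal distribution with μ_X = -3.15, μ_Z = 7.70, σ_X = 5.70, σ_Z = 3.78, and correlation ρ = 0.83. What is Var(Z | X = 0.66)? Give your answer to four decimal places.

4.4451

Var(Z | X=x) = (1 − ρ²)·σ_Z².
Var(Z | X=0.66) = (3.78)²·(1 − (0.83)²) = 14.2884·0.3111 = 4.4451.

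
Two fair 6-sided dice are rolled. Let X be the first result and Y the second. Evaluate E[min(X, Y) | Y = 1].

1

Outcomes with Y = 1: (1,1), (2,1), (3,1), (4,1), (5,1), (6,1), each with probability 1/36.
E[min(X, Y) | Y = 1] = (1 + 1 + 1 + 1 + 1 + 1) / 6 = 1.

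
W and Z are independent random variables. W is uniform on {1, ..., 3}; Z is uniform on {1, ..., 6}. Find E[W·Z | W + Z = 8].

Outcomes with W + Z = 8: (2,6), (3,5), each with probability 1/18.
E[W·Z | W + Z = 8] = (12 + 15) / 2 = 27/2.

27/2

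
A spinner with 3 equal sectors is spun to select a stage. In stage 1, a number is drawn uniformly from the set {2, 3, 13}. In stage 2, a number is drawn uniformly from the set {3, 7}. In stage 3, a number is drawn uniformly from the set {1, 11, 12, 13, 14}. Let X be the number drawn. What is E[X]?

E[X | stage 1] = (2+3+13)/3 = 6.
E[X | stage 2] = (3+7)/2 = 5.
E[X | stage 3] = (1+11+12+13+14)/5 = 51/5.
E[X] = (1/3)·(6) + (1/3)·(5) + (1/3)·(51/5) = 106/15.

106/15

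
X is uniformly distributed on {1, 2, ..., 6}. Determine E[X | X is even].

Given X is even, X is equally likely to be any of {2, 4, 6}.
E[X | X is even] = (2 + 4 + 6) / 3 = 4.

4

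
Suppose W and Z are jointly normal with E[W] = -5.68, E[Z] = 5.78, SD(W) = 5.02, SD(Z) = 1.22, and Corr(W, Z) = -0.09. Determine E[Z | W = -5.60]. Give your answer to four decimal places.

5.7783

For a bivariate normal, E[Z | W=x] = μ_Z + ρ·(σ_Z/σ_W)·(x − μ_W).
E[Z | W=-5.60] = 5.78 + (-0.09)·(1.22/5.02)·(-5.60 − (-5.68)) = 5.78 + (-0.021873)·(0.08) = 5.7783.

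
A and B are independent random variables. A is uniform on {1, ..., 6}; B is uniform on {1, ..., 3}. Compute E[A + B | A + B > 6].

23/3

Outcomes with A + B > 6: (4,3), (5,2), (5,3), (6,1), (6,2), (6,3), each with probability 1/18.
E[A + B | A + B > 6] = (7 + 7 + 8 + 7 + 8 + 9) / 6 = 23/3.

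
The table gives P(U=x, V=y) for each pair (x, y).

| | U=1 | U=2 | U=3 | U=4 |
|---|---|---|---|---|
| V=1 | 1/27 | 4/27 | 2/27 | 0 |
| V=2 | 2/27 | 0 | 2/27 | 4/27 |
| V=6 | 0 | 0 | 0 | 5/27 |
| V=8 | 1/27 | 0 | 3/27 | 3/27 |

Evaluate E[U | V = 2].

3

P(V = 2) = 8/27.
Σ U·P over the event = 1·(2/27) + 3·(2/27) + 4·(4/27) = 8/9.
E[U | V = 2] = (8/9) / (8/27) = 3.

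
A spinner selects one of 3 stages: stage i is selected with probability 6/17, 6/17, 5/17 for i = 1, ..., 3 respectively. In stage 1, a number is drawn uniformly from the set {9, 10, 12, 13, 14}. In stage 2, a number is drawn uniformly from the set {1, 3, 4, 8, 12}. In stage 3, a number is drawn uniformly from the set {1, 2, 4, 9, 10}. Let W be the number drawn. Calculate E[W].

E[W | stage 1] = (9+10+12+13+14)/5 = 58/5.
E[W | stage 2] = (1+3+4+8+12)/5 = 28/5.
E[W | stage 3] = (1+2+4+9+10)/5 = 26/5.
By the law of total expectation,
E[W] = (6/17)·(58/5) + (6/17)·(28/5) + (5/17)·(26/5) = 38/5.

38/5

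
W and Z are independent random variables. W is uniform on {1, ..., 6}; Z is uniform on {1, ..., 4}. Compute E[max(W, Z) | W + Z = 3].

Outcomes with W + Z = 3: (1,2), (2,1), each with probability 1/24.
E[max(W, Z) | W + Z = 3] = (2 + 2) / 2 = 2.

2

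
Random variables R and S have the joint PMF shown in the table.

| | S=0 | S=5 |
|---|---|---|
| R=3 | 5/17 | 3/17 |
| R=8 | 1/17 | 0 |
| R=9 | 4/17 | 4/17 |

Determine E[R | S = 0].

59/10

P(S = 0) = 10/17.
Σ R·P over the event = 3·(5/17) + 8·(1/17) + 9·(4/17) = 59/17.
E[R | S = 0] = (59/17) / (10/17) = 59/10.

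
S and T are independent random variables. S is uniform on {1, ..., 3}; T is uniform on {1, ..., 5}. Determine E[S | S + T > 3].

P(S + T > 3) = 4/5.
Summing S·P(x,y) over outcomes with S + T > 3 gives 26/15.
E[S | S + T > 3] = (26/15) / (4/5) = 13/6.

13/6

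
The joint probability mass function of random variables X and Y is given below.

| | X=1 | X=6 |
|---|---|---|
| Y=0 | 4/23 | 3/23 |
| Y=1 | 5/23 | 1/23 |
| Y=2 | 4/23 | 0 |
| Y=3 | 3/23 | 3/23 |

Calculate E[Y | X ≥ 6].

P(X ≥ 6) = 7/23.
Σ Y·P over the event = 0·(3/23) + 1·(1/23) + 3·(3/23) = 10/23.
E[Y | X ≥ 6] = (10/23) / (7/23) = 10/7.

10/7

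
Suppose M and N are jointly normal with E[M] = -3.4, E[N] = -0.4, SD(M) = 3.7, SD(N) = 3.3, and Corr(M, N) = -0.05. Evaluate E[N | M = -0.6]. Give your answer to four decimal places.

For a bivariate normal, E[N | M=x] = μ_N + ρ·(σ_N/σ_M)·(x − μ_M).
E[N | M=-0.6] = -0.4 + (-0.05)·(3.3/3.7)·(-0.6 − (-3.4)) = -0.4 + (-0.044595)·(2.8) = -0.5249.

-0.5249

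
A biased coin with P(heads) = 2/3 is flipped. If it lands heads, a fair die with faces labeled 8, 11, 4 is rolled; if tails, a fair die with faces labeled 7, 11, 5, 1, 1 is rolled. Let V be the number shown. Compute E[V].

E[V | heads] = (8+11+4)/3 = 23/3.
E[V | tails] = (7+11+5+1+1)/5 = 5.
By the law of total expectation,
E[V] = (2/3)·(23/3) + (1/3)·(5) = 61/9.

61/9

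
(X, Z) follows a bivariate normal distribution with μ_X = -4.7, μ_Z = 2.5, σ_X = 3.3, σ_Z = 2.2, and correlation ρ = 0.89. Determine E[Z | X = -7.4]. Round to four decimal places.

E[Z | X=x] = μ_Z + ρ(σ_Z/σ_X)(x − μ_X) for jointly normal variables.
E[Z | X=-7.4] = 2.5 + (0.89)·(2.2/3.3)·(-7.4 − (-4.7)) = 2.5 + (0.59333)·(-2.7) = 0.8980.

0.8980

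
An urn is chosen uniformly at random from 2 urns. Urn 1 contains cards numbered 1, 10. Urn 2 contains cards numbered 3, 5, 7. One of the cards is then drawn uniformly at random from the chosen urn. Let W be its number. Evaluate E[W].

E[W | urn 1] = (1+10)/2 = 11/2.
E[W | urn 2] = (3+5+7)/3 = 5.
E[W] = (1/2)·(11/2) + (1/2)·(5) = 21/4.

21/4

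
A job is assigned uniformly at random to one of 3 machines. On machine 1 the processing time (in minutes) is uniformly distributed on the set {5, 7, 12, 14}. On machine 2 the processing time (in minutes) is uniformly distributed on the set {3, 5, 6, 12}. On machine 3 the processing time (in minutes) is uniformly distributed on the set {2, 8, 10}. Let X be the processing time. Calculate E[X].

68/9

E[X | machine 1] = (5+7+12+14)/4 = 19/2.
E[X | machine 2] = (3+5+6+12)/4 = 13/2.
E[X | machine 3] = (2+8+10)/3 = 20/3.
E[X] = (1/3)·(19/2) + (1/3)·(13/2) + (1/3)·(20/3) = 68/9.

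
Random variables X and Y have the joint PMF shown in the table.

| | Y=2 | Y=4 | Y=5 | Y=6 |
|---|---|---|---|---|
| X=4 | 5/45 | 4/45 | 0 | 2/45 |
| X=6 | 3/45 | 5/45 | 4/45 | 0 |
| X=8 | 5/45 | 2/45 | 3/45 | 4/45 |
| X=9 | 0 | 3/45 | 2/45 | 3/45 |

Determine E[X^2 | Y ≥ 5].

343/6

P(Y ≥ 5) = 2/5.
Summing X^2·P(X=x,Y=y) over the conditioning event gives 343/15.
E[X^2 | Y ≥ 5] = (343/15) / (2/5) = 343/6.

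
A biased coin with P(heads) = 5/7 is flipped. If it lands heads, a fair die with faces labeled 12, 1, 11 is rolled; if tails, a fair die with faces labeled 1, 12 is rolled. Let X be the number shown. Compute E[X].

53/7

E[X | heads] = (12+1+11)/3 = 8.
E[X | tails] = (1+12)/2 = 13/2.
By the law of total expectation,
E[X] = (5/7)·(8) + (2/7)·(13/2) = 53/7.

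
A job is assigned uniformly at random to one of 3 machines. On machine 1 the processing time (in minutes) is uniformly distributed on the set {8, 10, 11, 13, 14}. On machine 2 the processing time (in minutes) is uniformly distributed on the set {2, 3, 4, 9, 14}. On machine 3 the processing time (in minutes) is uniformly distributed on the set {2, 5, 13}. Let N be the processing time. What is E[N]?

E[N | machine 1] = (8+10+11+13+14)/5 = 56/5.
E[N | machine 2] = (2+3+4+9+14)/5 = 32/5.
E[N | machine 3] = (2+5+13)/3 = 20/3.
By the law of total expectation,
E[N] = (1/3)·(56/5) + (1/3)·(32/5) + (1/3)·(20/3) = 364/45.

364/45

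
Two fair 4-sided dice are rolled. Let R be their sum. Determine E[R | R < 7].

58/13

P(R < 7) = 13/16.
Σ over the event: 2·1/16 + 3·1/8 + 4·3/16 + 5·1/4 + 6·3/16 = 29/8.
E[R | R < 7] = (29/8) / (13/16) = 58/13.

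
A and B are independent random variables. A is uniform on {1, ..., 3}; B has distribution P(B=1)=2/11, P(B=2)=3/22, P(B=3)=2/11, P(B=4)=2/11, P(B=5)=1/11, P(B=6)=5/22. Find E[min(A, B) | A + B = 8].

16/7

P(A + B = 8) = 7/66.
Summing min(A,B)·P(x,y) over outcomes with A + B = 8 gives 8/33.
E[min(A, B) | A + B = 8] = (8/33) / (7/66) = 16/7.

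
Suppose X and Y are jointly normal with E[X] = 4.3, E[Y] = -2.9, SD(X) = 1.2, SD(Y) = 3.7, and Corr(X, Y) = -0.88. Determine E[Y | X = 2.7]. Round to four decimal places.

1.4413

For a bivariate normal, E[Y | X=x] = μ_Y + ρ·(σ_Y/σ_X)·(x − μ_X).
E[Y | X=2.7] = -2.9 + (-0.88)·(3.7/1.2)·(2.7 − (4.3)) = -2.9 + (-2.7133)·(-1.6) = 1.4413.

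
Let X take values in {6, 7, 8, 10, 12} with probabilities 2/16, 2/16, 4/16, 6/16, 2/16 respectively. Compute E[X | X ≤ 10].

P(X ≤ 10) = 7/8.
Σ over the event: 6·1/8 + 7·1/8 + 8·1/4 + 10·3/8 = 59/8.
E[X | X ≤ 10] = (59/8) / (7/8) = 59/7.

59/7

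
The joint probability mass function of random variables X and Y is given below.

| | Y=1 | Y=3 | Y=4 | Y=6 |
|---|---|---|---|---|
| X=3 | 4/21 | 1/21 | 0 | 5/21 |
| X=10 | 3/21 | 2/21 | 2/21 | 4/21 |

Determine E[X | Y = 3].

23/3

P(Y = 3) = 1/7.
Σ X·P over the event = 3·(1/21) + 10·(2/21) = 23/21.
E[X | Y = 3] = (23/21) / (1/7) = 23/3.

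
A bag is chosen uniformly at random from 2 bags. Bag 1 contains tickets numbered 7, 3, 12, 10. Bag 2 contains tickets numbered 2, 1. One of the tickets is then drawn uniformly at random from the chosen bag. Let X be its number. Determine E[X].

19/4

E[X | bag 1] = (7+3+12+10)/4 = 8.
E[X | bag 2] = (2+1)/2 = 3/2.
By the law of total expectation,
E[X] = (1/2)·(8) + (1/2)·(3/2) = 19/4.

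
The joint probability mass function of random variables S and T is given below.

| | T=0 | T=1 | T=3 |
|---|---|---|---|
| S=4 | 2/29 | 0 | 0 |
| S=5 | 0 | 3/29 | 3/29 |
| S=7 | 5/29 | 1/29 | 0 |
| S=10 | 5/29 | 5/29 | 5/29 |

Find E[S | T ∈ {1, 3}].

P(T ∈ {1, 3}) = 17/29.
Σ S·P over the event = 5·(3/29) + 5·(3/29) + 7·(1/29) + 10·(5/29) + 10·(5/29) = 137/29.
E[S | T ∈ {1, 3}] = (137/29) / (17/29) = 137/17.

137/17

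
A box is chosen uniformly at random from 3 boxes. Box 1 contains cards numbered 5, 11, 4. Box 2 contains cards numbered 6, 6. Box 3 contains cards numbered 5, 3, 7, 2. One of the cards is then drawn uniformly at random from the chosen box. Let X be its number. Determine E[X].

E[X | box 1] = (5+11+4)/3 = 20/3.
E[X | box 2] = (6+6)/2 = 6.
E[X | box 3] = (5+3+7+2)/4 = 17/4.
E[X] = (1/3)·(20/3) + (1/3)·(6) + (1/3)·(17/4) = 203/36.

203/36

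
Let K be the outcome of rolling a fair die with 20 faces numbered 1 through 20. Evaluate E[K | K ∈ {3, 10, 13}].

P(K ∈ {3, 10, 13}) = 3/20.
Σ over the event: 3·1/20 + 10·1/20 + 13·1/20 = 13/10.
E[K | K ∈ {3, 10, 13}] = (13/10) / (3/20) = 26/3.

26/3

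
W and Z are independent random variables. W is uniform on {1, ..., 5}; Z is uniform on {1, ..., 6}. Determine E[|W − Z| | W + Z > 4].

49/24

P(W + Z > 4) = 4/5.
Summing |W−Z|·P(x,y) over outcomes with W + Z > 4 gives 49/30.
E[|W − Z| | W + Z > 4] = (49/30) / (4/5) = 49/24.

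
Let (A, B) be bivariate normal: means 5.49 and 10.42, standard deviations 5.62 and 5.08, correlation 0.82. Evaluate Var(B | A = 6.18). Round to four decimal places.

For a bivariate normal, Var(B | A=x) = σ_B²(1 − ρ²).
Var(B | A=6.18) = (5.08)²·(1 − (0.82)²) = 25.8064·0.3276 = 8.4542.

8.4542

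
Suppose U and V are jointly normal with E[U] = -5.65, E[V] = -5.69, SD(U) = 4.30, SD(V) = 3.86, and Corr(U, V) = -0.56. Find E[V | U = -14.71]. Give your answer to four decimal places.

-1.1356

For a bivariate normal, E[V | U=x] = μ_V + ρ·(σ_V/σ_U)·(x − μ_U).
E[V | U=-14.71] = -5.69 + (-0.56)·(3.86/4.30)·(-14.71 − (-5.65)) = -5.69 + (-0.502698)·(-9.06) = -1.1356.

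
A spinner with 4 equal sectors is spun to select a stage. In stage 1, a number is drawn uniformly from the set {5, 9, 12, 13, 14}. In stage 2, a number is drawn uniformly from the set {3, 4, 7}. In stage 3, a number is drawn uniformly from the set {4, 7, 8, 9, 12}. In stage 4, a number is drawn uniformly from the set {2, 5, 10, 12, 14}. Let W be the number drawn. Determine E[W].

E[W | stage 1] = (5+9+12+13+14)/5 = 53/5.
E[W | stage 2] = (3+4+7)/3 = 14/3.
E[W | stage 3] = (4+7+8+9+12)/5 = 8.
E[W | stage 4] = (2+5+10+12+14)/5 = 43/5.
E[W] = (1/4)·(53/5) + (1/4)·(14/3) + (1/4)·(8) + (1/4)·(43/5) = 239/30.

239/30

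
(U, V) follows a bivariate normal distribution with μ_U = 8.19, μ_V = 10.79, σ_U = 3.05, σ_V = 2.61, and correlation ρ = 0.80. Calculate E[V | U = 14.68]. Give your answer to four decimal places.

The regression of V on U has slope ρ·σ_V/σ_U and passes through (μ_U, μ_V).
E[V | U=14.68] = 10.79 + (0.80)·(2.61/3.05)·(14.68 − (8.19)) = 10.79 + (0.68459)·(6.49) = 15.2330.

15.2330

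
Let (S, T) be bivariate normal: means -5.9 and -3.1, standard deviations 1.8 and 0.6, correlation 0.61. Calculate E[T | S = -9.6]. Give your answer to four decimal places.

The regression of T on S has slope ρ·σ_T/σ_S and passes through (μ_S, μ_T).
E[T | S=-9.6] = -3.1 + (0.61)·(0.6/1.8)·(-9.6 − (-5.9)) = -3.1 + (0.20333)·(-3.7) = -3.8523.

-3.8523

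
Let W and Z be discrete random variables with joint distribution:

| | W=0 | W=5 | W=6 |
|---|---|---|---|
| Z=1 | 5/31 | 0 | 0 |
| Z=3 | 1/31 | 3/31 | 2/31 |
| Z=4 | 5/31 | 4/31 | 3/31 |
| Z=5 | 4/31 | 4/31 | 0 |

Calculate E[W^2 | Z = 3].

P(Z = 3) = 6/31.
Σ W^2·P over the event = 0·(1/31) + 25·(3/31) + 36·(2/31) = 147/31.
E[W^2 | Z = 3] = (147/31) / (6/31) = 49/2.

49/2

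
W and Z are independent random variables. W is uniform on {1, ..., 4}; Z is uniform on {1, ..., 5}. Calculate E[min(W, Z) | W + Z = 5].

Outcomes with W + Z = 5: (1,4), (2,3), (3,2), (4,1), each with probability 1/20.
E[min(W, Z) | W + Z = 5] = (1 + 2 + 2 + 1) / 4 = 3/2.

3/2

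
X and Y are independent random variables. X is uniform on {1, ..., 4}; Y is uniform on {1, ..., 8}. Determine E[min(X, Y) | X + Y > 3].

67/29

P(X + Y > 3) = 29/32.
Summing min(X,Y)·P(x,y) over outcomes with X + Y > 3 gives 67/32.
E[min(X, Y) | X + Y > 3] = (67/32) / (29/32) = 67/29.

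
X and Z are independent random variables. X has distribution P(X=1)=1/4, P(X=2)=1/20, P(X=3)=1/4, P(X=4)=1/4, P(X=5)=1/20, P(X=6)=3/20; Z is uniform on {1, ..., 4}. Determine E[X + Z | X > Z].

45/7

P(X > Z) = 21/40.
Summing (X+Z)·P(x,y) over outcomes with X > Z gives 27/8.
E[X + Z | X > Z] = (27/8) / (21/40) = 45/7.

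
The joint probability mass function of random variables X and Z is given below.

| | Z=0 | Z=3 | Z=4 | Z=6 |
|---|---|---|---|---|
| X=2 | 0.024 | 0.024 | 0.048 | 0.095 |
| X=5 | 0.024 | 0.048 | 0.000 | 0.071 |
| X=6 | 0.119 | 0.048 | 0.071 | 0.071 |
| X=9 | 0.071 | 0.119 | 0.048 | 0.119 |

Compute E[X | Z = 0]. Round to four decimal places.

P(Z = 0) = 0.238.
Σ X·P over the event = 2·(0.024) + 5·(0.024) + 6·(0.119) + 9·(0.071) = 1.521.
E[X | Z = 0] = (1.521) / (0.238) = 6.3908.

6.3908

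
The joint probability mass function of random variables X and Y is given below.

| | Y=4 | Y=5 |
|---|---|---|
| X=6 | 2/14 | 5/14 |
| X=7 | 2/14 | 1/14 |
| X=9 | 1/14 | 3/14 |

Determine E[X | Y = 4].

7

P(Y = 4) = 5/14.
Σ X·P over the event = 6·(2/14) + 7·(2/14) + 9·(1/14) = 5/2.
E[X | Y = 4] = (5/2) / (5/14) = 7.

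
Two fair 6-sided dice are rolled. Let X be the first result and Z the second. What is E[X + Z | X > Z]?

P(X > Z) = 5/12.
Summing (X+Z)·P(x,y) over outcomes with X > Z gives 35/12.
E[X + Z | X > Z] = (35/12) / (5/12) = 7.

7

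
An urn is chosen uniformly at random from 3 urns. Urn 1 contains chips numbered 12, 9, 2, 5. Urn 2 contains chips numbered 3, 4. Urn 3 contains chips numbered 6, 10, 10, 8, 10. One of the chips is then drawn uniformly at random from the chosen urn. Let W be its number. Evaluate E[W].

E[W | urn 1] = (12+9+2+5)/4 = 7.
E[W | urn 2] = (3+4)/2 = 7/2.
E[W | urn 3] = (6+10+10+8+10)/5 = 44/5.
E[W] = (1/3)·(7) + (1/3)·(7/2) + (1/3)·(44/5) = 193/30.

193/30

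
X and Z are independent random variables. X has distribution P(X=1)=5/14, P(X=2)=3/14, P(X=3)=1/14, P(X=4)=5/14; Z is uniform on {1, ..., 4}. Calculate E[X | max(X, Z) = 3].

P(max(X, Z) = 3) = 11/56.
Summing X·P(x,y) over outcomes with max(X, Z) = 3 gives 5/14.
E[X | max(X, Z) = 3] = (5/14) / (11/56) = 20/11.

20/11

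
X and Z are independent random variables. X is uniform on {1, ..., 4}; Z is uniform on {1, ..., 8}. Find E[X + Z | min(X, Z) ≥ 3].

P(min(X, Z) ≥ 3) = 3/8.
Summing (X+Z)·P(x,y) over outcomes with min(X, Z) ≥ 3 gives 27/8.
E[X + Z | min(X, Z) ≥ 3] = (27/8) / (3/8) = 9.

9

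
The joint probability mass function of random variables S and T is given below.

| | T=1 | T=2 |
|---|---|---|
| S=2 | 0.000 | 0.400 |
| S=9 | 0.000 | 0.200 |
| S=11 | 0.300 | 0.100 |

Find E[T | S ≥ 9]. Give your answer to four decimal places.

P(S ≥ 9) = 0.600.
Σ T·P over the event = 2·(0.200) + 1·(0.300) + 2·(0.100) = 0.900.
E[T | S ≥ 9] = (0.900) / (0.600) = 1.5000.

1.5000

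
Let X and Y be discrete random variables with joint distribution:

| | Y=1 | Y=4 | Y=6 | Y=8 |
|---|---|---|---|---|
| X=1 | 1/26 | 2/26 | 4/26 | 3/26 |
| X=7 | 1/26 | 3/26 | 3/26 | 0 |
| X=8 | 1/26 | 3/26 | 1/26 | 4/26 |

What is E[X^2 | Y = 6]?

P(Y = 6) = 4/13.
Σ X^2·P over the event = 1·(4/26) + 49·(3/26) + 64·(1/26) = 215/26.
E[X^2 | Y = 6] = (215/26) / (4/13) = 215/8.

215/8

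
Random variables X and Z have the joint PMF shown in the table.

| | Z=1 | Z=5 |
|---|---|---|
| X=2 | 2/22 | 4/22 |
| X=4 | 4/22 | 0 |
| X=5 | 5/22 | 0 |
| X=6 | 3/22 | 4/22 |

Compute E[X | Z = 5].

P(Z = 5) = 4/11.
Σ X·P over the event = 2·(4/22) + 6·(4/22) = 16/11.
E[X | Z = 5] = (16/11) / (4/11) = 4.

4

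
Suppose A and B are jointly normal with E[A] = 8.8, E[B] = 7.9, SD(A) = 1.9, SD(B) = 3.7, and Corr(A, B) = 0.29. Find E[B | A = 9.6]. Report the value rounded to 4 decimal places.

8.3518

E[B | A=x] = μ_B + ρ(σ_B/σ_A)(x − μ_A) for jointly normal variables.
E[B | A=9.6] = 7.9 + (0.29)·(3.7/1.9)·(9.6 − (8.8)) = 7.9 + (0.56474)·(0.8) = 8.3518.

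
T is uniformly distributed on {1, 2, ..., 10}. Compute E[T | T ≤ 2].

3/2

Given T ≤ 2, T is equally likely to be any of {1, 2}.
E[T | T ≤ 2] = (1 + 2) / 2 = 3/2.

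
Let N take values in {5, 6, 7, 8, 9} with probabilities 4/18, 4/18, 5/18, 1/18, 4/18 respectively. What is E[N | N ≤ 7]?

79/13

P(N ≤ 7) = 13/18.
Σ over the event: 5·2/9 + 6·2/9 + 7·5/18 = 79/18.
E[N | N ≤ 7] = (79/18) / (13/18) = 79/13.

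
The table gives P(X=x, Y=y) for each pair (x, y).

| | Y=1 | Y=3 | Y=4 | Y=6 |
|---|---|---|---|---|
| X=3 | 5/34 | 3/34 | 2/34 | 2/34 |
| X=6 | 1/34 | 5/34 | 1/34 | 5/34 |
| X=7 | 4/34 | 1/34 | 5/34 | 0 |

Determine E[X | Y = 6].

36/7

P(Y = 6) = 7/34.
Σ X·P over the event = 3·(2/34) + 6·(5/34) = 18/17.
E[X | Y = 6] = (18/17) / (7/34) = 36/7.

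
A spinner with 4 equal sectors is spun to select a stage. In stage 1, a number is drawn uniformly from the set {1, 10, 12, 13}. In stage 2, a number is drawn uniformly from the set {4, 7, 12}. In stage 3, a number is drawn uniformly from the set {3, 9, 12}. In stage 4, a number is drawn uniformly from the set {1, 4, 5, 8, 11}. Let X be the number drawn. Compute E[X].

457/60

E[X | stage 1] = (1+10+12+13)/4 = 9.
E[X | stage 2] = (4+7+12)/3 = 23/3.
E[X | stage 3] = (3+9+12)/3 = 8.
E[X | stage 4] = (1+4+5+8+11)/5 = 29/5.
By the law of total expectation,
E[X] = (1/4)·(9) + (1/4)·(23/3) + (1/4)·(8) + (1/4)·(29/5) = 457/60.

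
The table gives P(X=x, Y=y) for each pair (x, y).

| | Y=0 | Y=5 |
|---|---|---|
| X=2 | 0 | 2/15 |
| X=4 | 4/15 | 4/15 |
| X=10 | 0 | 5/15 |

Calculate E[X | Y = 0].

P(Y = 0) = 4/15.
Σ X·P over the event = 4·(4/15) = 16/15.
E[X | Y = 0] = (16/15) / (4/15) = 4.

4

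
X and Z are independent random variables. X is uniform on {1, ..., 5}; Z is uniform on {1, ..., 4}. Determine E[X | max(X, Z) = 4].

22/7

Outcomes with max(X, Z) = 4: (1,4), (2,4), (3,4), (4,1), (4,2), (4,3), (4,4), each with probability 1/20.
E[X | max(X, Z) = 4] = (1 + 2 + 3 + 4 + 4 + 4 + 4) / 7 = 22/7.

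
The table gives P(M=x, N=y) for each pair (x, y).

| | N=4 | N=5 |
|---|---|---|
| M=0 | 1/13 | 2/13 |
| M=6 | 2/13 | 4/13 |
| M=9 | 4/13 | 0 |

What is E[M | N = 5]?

P(N = 5) = 6/13.
Σ M·P over the event = 0·(2/13) + 6·(4/13) = 24/13.
E[M | N = 5] = (24/13) / (6/13) = 4.

4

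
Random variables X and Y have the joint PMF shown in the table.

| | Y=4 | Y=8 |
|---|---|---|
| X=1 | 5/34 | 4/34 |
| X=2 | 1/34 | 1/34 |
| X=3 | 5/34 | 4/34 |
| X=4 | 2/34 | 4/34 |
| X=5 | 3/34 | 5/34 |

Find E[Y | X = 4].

20/3

P(X = 4) = 3/17.
Σ Y·P over the event = 4·(2/34) + 8·(4/34) = 20/17.
E[Y | X = 4] = (20/17) / (3/17) = 20/3.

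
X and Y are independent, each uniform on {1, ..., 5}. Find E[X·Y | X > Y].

Outcomes with X > Y: (2,1), (3,1), (3,2), (4,1), (4,2), (4,3), (5,1), (5,2), (5,3), (5,4), each with probability 1/25.
E[X·Y | X > Y] = (2 + 3 + 6 + 4 + 8 + 12 + 5 + 10 + 15 + 20) / 10 = 17/2.

17/2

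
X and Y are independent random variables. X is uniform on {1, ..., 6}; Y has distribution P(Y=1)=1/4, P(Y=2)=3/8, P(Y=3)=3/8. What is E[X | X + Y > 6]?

P(X + Y > 6) = 17/48.
Summing X·P(x,y) over outcomes with X + Y > 6 gives 15/8.
E[X | X + Y > 6] = (15/8) / (17/48) = 90/17.

90/17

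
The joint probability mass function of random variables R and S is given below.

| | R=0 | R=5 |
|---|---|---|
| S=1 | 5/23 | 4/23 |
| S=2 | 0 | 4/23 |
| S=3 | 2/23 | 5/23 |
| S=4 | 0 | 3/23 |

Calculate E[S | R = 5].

P(R = 5) = 16/23.
Σ S·P over the event = 1·(4/23) + 2·(4/23) + 3·(5/23) + 4·(3/23) = 39/23.
E[S | R = 5] = (39/23) / (16/23) = 39/16.

39/16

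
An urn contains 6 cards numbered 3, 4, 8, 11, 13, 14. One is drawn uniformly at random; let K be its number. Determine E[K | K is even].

26/3

P(K is even) = 1/2.
Σ over the event: 4·1/6 + 8·1/6 + 14·1/6 = 13/3.
E[K | K is even] = (13/3) / (1/2) = 26/3.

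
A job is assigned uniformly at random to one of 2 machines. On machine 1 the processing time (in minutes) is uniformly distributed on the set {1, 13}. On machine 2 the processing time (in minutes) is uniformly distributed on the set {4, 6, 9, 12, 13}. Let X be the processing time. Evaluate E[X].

79/10

E[X | machine 1] = (1+13)/2 = 7.
E[X | machine 2] = (4+6+9+12+13)/5 = 44/5.
E[X] = (1/2)·(7) + (1/2)·(44/5) = 79/10.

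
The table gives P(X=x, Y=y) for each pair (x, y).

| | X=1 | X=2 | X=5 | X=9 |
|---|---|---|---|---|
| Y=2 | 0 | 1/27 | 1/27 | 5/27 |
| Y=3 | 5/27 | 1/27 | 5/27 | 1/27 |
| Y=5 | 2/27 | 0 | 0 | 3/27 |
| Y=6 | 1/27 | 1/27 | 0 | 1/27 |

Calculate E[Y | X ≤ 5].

59/17

P(X ≤ 5) = 17/27.
Σ Y·P over the event = 3·(5/27) + 5·(2/27) + 6·(1/27) + 2·(1/27) + 3·(1/27) + 6·(1/27) + 2·(1/27) + 3·(5/27) = 59/27.
E[Y | X ≤ 5] = (59/27) / (17/27) = 59/17.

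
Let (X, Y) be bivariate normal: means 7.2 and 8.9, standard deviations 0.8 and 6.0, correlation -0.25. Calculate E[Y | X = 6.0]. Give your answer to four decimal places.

11.1500

For a bivariate normal, E[Y | X=x] = μ_Y + ρ·(σ_Y/σ_X)·(x − μ_X).
E[Y | X=6.0] = 8.9 + (-0.25)·(6.0/0.8)·(6.0 − (7.2)) = 8.9 + (-1.875)·(-1.2) = 11.1500.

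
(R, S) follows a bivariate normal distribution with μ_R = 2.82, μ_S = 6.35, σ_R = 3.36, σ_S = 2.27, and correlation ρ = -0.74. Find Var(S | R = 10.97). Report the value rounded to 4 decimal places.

2.3312

Var(S | R=x) = (1 − ρ²)·σ_S².
Var(S | R=10.97) = (2.27)²·(1 − (-0.74)²) = 5.1529·0.4524 = 2.3312.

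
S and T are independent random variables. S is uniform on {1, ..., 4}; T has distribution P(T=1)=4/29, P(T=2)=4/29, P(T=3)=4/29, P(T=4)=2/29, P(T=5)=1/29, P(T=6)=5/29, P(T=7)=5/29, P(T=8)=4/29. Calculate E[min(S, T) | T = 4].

5/2

P(T = 4) = 2/29.
Summing min(S,T)·P(x,y) over outcomes with T = 4 gives 5/29.
E[min(S, T) | T = 4] = (5/29) / (2/29) = 5/2.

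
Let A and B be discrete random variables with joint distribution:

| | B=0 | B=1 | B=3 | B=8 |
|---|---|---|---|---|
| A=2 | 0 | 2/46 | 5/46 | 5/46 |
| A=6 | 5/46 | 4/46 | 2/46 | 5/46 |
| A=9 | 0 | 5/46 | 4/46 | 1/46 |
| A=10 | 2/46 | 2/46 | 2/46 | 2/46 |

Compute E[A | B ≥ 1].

80/13

P(B ≥ 1) = 39/46.
Summing A·P(A=x,B=y) over the conditioning event gives 120/23.
E[A | B ≥ 1] = (120/23) / (39/46) = 80/13.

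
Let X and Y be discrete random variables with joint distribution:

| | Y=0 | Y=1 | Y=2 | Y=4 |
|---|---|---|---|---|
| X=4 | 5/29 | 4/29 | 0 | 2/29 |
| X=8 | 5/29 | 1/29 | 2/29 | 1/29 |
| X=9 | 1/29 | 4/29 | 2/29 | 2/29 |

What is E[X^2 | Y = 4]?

258/5

P(Y = 4) = 5/29.
Σ X^2·P over the event = 16·(2/29) + 64·(1/29) + 81·(2/29) = 258/29.
E[X^2 | Y = 4] = (258/29) / (5/29) = 258/5.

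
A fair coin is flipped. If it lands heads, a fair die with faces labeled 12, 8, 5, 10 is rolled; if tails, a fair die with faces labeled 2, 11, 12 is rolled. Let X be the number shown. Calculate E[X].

E[X | heads] = (12+8+5+10)/4 = 35/4.
E[X | tails] = (2+11+12)/3 = 25/3.
E[X] = (1/2)·(35/4) + (1/2)·(25/3) = 205/24.

205/24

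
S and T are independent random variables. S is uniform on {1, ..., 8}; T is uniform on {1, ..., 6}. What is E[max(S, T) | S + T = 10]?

32/5

P(S + T = 10) = 5/48.
Summing max(S,T)·P(x,y) over outcomes with S + T = 10 gives 2/3.
E[max(S, T) | S + T = 10] = (2/3) / (5/48) = 32/5.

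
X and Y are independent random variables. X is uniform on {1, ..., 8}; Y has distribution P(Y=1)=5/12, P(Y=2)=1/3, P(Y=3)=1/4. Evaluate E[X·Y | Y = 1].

9/2

P(Y = 1) = 5/12.
Summing XY·P(x,y) over outcomes with Y = 1 gives 15/8.
E[X·Y | Y = 1] = (15/8) / (5/12) = 9/2.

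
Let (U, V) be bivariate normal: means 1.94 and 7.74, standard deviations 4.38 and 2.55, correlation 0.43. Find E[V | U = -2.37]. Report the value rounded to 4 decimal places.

For a bivariate normal, E[V | U=x] = μ_V + ρ·(σ_V/σ_U)·(x − μ_U).
E[V | U=-2.37] = 7.74 + (0.43)·(2.55/4.38)·(-2.37 − (1.94)) = 7.74 + (0.25034)·(-4.31) = 6.6610.

6.6610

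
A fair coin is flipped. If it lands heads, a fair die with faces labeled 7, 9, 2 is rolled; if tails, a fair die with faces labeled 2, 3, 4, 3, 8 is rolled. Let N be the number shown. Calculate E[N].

E[N | heads] = (7+9+2)/3 = 6.
E[N | tails] = (2+3+4+3+8)/5 = 4.
E[N] = (1/2)·(6) + (1/2)·(4) = 5.

5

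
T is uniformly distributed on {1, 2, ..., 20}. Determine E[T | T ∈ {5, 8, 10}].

23/3

P(T ∈ {5, 8, 10}) = 3/20.
Σ over the event: 5·1/20 + 8·1/20 + 10·1/20 = 23/20.
E[T | T ∈ {5, 8, 10}] = (23/20) / (3/20) = 23/3.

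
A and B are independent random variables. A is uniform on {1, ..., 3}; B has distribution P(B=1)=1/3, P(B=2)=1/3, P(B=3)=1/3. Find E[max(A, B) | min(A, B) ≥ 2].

11/4

P(min(A, B) ≥ 2) = 4/9.
Summing max(A,B)·P(x,y) over outcomes with min(A, B) ≥ 2 gives 11/9.
E[max(A, B) | min(A, B) ≥ 2] = (11/9) / (4/9) = 11/4.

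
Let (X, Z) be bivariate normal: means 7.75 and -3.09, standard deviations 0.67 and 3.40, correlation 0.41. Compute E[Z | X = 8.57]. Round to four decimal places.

For a bivariate normal, E[Z | X=x] = μ_Z + ρ·(σ_Z/σ_X)·(x − μ_X).
E[Z | X=8.57] = -3.09 + (0.41)·(3.40/0.67)·(8.57 − (7.75)) = -3.09 + (2.0806)·(0.82) = -1.3839.

-1.3839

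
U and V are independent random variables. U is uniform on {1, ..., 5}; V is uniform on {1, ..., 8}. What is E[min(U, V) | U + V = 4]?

4/3

Outcomes with U + V = 4: (1,3), (2,2), (3,1), each with probability 1/40.
E[min(U, V) | U + V = 4] = (1 + 2 + 1) / 3 = 4/3.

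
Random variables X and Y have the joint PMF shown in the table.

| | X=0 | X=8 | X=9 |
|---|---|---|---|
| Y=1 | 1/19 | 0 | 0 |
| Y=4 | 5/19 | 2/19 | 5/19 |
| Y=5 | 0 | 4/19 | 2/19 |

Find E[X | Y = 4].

P(Y = 4) = 12/19.
Σ X·P over the event = 0·(5/19) + 8·(2/19) + 9·(5/19) = 61/19.
E[X | Y = 4] = (61/19) / (12/19) = 61/12.

61/12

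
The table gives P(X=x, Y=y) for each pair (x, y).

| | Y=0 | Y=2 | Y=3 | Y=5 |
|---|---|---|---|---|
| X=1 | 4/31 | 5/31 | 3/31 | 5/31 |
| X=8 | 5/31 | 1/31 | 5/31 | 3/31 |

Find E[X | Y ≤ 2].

19/5

P(Y ≤ 2) = 15/31.
Σ X·P over the event = 1·(4/31) + 1·(5/31) + 8·(5/31) + 8·(1/31) = 57/31.
E[X | Y ≤ 2] = (57/31) / (15/31) = 19/5.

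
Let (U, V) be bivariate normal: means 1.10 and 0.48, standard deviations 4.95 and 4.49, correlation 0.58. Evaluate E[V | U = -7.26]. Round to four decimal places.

-3.9182

For a bivariate normal, E[V | U=x] = μ_V + ρ·(σ_V/σ_U)·(x − μ_U).
E[V | U=-7.26] = 0.48 + (0.58)·(4.49/4.95)·(-7.26 − (1.10)) = 0.48 + (0.5261)·(-8.36) = -3.9182.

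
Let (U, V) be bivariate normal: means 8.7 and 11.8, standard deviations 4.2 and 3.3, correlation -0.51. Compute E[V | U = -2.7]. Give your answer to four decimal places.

The regression of V on U has slope ρ·σ_V/σ_U and passes through (μ_U, μ_V).
E[V | U=-2.7] = 11.8 + (-0.51)·(3.3/4.2)·(-2.7 − (8.7)) = 11.8 + (-0.40071)·(-11.4) = 16.3681.

16.3681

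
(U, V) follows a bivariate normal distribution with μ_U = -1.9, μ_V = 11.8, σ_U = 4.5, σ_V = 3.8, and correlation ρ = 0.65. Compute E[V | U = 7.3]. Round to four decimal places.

The regression of V on U has slope ρ·σ_V/σ_U and passes through (μ_U, μ_V).
E[V | U=7.3] = 11.8 + (0.65)·(3.8/4.5)·(7.3 − (-1.9)) = 11.8 + (0.54889)·(9.2) = 16.8498.

16.8498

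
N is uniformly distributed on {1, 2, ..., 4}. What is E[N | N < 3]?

3/2

Given N < 3, N is equally likely to be any of {1, 2}.
E[N | N < 3] = (1 + 2) / 2 = 3/2.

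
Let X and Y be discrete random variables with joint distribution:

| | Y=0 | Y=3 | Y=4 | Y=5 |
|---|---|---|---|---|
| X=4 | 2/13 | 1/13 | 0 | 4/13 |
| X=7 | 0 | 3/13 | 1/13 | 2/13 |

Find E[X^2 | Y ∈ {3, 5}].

P(Y ∈ {3, 5}) = 10/13.
Σ X^2·P over the event = 16·(1/13) + 16·(4/13) + 49·(3/13) + 49·(2/13) = 25.
E[X^2 | Y ∈ {3, 5}] = (25) / (10/13) = 65/2.

65/2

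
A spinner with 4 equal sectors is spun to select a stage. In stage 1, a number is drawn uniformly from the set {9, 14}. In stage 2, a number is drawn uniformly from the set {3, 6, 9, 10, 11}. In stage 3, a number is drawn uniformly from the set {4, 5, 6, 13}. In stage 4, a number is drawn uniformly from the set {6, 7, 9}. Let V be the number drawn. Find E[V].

1009/120

E[V | stage 1] = (9+14)/2 = 23/2.
E[V | stage 2] = (3+6+9+10+11)/5 = 39/5.
E[V | stage 3] = (4+5+6+13)/4 = 7.
E[V | stage 4] = (6+7+9)/3 = 22/3.
By the law of total expectation,
E[V] = (1/4)·(23/2) + (1/4)·(39/5) + (1/4)·(7) + (1/4)·(22/3) = 1009/120.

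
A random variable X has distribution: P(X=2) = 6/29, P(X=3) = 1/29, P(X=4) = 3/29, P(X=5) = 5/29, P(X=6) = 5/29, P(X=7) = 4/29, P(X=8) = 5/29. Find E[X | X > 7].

8

P(X > 7) = 5/29.
Σ over the event: 8·5/29 = 40/29.
E[X | X > 7] = (40/29) / (5/29) = 8.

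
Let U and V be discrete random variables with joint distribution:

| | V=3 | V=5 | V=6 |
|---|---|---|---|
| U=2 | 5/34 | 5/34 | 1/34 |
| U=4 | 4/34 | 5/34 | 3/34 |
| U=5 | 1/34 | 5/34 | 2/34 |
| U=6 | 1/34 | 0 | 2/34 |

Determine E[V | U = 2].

P(U = 2) = 11/34.
Σ V·P over the event = 3·(5/34) + 5·(5/34) + 6·(1/34) = 23/17.
E[V | U = 2] = (23/17) / (11/34) = 46/11.

46/11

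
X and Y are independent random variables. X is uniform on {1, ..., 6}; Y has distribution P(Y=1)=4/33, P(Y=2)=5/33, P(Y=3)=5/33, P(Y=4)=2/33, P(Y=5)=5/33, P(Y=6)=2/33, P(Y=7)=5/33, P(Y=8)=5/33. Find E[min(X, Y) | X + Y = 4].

19/14

P(X + Y = 4) = 7/99.
Summing min(X,Y)·P(x,y) over outcomes with X + Y = 4 gives 19/198.
E[min(X, Y) | X + Y = 4] = (19/198) / (7/99) = 19/14.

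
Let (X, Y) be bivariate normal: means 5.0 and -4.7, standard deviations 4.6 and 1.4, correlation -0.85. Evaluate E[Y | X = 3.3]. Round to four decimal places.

E[Y | X=x] = μ_Y + ρ(σ_Y/σ_X)(x − μ_X) for jointly normal variables.
E[Y | X=3.3] = -4.7 + (-0.85)·(1.4/4.6)·(3.3 − (5.0)) = -4.7 + (-0.2587)·(-1.7) = -4.2602.

-4.2602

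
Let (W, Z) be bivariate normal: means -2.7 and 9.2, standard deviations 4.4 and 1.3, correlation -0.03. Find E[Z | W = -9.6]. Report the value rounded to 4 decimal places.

9.2612

The regression of Z on W has slope ρ·σ_Z/σ_W and passes through (μ_W, μ_Z).
E[Z | W=-9.6] = 9.2 + (-0.03)·(1.3/4.4)·(-9.6 − (-2.7)) = 9.2 + (-0.0088636)·(-6.9) = 9.2612.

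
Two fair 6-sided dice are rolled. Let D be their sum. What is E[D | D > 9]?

32/3

P(D > 9) = 1/6.
Σ over the event: 10·1/12 + 11·1/18 + 12·1/36 = 16/9.
E[D | D > 9] = (16/9) / (1/6) = 32/3.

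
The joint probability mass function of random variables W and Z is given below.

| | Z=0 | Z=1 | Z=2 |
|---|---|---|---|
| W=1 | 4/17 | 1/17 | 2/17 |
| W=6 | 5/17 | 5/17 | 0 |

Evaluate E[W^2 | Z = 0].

184/9

P(Z = 0) = 9/17.
Σ W^2·P over the event = 1·(4/17) + 36·(5/17) = 184/17.
E[W^2 | Z = 0] = (184/17) / (9/17) = 184/9.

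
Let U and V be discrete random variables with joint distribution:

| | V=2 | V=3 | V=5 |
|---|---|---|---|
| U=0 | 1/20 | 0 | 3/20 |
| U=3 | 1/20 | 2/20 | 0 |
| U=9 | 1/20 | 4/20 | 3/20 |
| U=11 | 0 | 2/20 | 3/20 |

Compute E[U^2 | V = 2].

P(V = 2) = 3/20.
Summing U^2·P(U=x,V=y) over the conditioning event gives 9/2.
E[U^2 | V = 2] = (9/2) / (3/20) = 30.

30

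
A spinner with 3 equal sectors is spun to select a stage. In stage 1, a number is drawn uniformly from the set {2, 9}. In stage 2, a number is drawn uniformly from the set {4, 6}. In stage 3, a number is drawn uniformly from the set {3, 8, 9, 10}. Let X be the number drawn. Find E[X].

6

E[X | stage 1] = (2+9)/2 = 11/2.
E[X | stage 2] = (4+6)/2 = 5.
E[X | stage 3] = (3+8+9+10)/4 = 15/2.
By the law of total expectation,
E[X] = (1/3)·(11/2) + (1/3)·(5) + (1/3)·(15/2) = 6.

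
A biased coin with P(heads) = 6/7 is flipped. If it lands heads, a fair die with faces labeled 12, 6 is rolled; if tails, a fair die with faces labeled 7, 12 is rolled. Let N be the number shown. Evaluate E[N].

127/14

E[N | heads] = (12+6)/2 = 9.
E[N | tails] = (7+12)/2 = 19/2.
By the law of total expectation,
E[N] = (6/7)·(9) + (1/7)·(19/2) = 127/14.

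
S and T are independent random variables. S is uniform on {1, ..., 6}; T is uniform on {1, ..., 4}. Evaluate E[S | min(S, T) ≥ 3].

9/2

P(min(S, T) ≥ 3) = 1/3.
Summing S·P(x,y) over outcomes with min(S, T) ≥ 3 gives 3/2.
E[S | min(S, T) ≥ 3] = (3/2) / (1/3) = 9/2.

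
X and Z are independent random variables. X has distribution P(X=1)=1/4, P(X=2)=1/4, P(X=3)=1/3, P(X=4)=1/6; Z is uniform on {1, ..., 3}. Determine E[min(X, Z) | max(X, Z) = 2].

4/3

P(max(X, Z) = 2) = 1/4.
Summing min(X,Z)·P(x,y) over outcomes with max(X, Z) = 2 gives 1/3.
E[min(X, Z) | max(X, Z) = 2] = (1/3) / (1/4) = 4/3.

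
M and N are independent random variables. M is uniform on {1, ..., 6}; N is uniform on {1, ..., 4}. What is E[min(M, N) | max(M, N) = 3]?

P(max(M, N) = 3) = 5/24.
Summing min(M,N)·P(x,y) over outcomes with max(M, N) = 3 gives 3/8.
E[min(M, N) | max(M, N) = 3] = (3/8) / (5/24) = 9/5.

9/5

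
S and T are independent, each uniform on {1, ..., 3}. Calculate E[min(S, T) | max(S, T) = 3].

9/5

Outcomes with max(S, T) = 3: (1,3), (2,3), (3,1), (3,2), (3,3), each with probability 1/9.
E[min(S, T) | max(S, T) = 3] = (1 + 2 + 1 + 2 + 3) / 5 = 9/5.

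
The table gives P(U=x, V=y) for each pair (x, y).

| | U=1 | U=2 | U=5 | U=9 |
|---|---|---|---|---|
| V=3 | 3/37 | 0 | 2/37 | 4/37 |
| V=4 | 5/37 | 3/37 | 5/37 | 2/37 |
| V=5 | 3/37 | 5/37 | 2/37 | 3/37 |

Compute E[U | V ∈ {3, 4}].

103/24

P(V ∈ {3, 4}) = 24/37.
Σ U·P over the event = 1·(3/37) + 1·(5/37) + 2·(3/37) + 5·(2/37) + 5·(5/37) + 9·(4/37) + 9·(2/37) = 103/37.
E[U | V ∈ {3, 4}] = (103/37) / (24/37) = 103/24.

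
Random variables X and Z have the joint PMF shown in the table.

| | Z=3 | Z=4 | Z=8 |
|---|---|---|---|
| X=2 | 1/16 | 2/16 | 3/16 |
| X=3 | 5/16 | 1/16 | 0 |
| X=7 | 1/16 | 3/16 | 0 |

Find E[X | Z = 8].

P(Z = 8) = 3/16.
Σ X·P over the event = 2·(3/16) = 3/8.
E[X | Z = 8] = (3/8) / (3/16) = 2.

2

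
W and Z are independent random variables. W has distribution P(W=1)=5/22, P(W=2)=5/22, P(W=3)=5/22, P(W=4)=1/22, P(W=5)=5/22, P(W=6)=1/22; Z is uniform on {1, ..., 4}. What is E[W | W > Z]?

88/21

P(W > Z) = 21/44.
Summing W·P(x,y) over outcomes with W > Z gives 2.
E[W | W > Z] = (2) / (21/44) = 88/21.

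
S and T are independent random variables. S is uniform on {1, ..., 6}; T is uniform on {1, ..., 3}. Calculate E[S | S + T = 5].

3

Outcomes with S + T = 5: (2,3), (3,2), (4,1), each with probability 1/18.
E[S | S + T = 5] = (2 + 3 + 4) / 3 = 3.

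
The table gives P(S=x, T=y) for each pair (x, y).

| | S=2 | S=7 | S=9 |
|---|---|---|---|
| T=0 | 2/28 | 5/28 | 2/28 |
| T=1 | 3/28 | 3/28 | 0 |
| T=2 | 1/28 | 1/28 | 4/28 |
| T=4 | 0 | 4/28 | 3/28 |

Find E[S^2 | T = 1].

P(T = 1) = 3/14.
Σ S^2·P over the event = 4·(3/28) + 49·(3/28) = 159/28.
E[S^2 | T = 1] = (159/28) / (3/14) = 53/2.

53/2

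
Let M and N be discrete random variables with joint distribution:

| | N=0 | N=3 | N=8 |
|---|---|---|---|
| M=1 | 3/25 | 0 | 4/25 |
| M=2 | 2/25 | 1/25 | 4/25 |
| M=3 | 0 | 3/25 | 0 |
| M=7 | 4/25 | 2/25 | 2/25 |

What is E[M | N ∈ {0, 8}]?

61/19

P(N ∈ {0, 8}) = 19/25.
Summing M·P(M=x,N=y) over the conditioning event gives 61/25.
E[M | N ∈ {0, 8}] = (61/25) / (19/25) = 61/19.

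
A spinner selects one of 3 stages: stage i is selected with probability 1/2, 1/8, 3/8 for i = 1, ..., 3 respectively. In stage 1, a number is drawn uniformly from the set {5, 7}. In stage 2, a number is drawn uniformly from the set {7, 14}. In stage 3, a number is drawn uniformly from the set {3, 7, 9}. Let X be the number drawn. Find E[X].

107/16

E[X | stage 1] = (5+7)/2 = 6.
E[X | stage 2] = (7+14)/2 = 21/2.
E[X | stage 3] = (3+7+9)/3 = 19/3.
E[X] = (1/2)·(6) + (1/8)·(21/2) + (3/8)·(19/3) = 107/16.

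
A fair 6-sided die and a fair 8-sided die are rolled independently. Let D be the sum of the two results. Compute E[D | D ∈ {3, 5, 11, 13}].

8

P(D ∈ {3, 5, 11, 13}) = 1/4.
Σ over the event: 3·1/24 + 5·1/12 + 11·1/12 + 13·1/24 = 2.
E[D | D ∈ {3, 5, 11, 13}] = (2) / (1/4) = 8.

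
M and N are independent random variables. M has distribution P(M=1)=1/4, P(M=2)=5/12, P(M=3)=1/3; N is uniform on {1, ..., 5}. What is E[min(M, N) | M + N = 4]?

17/12

P(M + N = 4) = 1/5.
Summing min(M,N)·P(x,y) over outcomes with M + N = 4 gives 17/60.
E[min(M, N) | M + N = 4] = (17/60) / (1/5) = 17/12.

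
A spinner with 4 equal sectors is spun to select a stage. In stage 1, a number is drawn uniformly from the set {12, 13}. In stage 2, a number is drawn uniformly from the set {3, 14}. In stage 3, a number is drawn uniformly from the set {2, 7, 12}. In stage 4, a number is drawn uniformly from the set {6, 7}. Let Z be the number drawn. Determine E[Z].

69/8

E[Z | stage 1] = (12+13)/2 = 25/2.
E[Z | stage 2] = (3+14)/2 = 17/2.
E[Z | stage 3] = (2+7+12)/3 = 7.
E[Z | stage 4] = (6+7)/2 = 13/2.
By the law of total expectation,
E[Z] = (1/4)·(25/2) + (1/4)·(17/2) + (1/4)·(7) + (1/4)·(13/2) = 69/8.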